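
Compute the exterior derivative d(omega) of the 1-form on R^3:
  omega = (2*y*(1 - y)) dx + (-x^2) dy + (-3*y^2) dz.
d(omega) = (-2*x + 4*y - 2) dx ∧ dy + (-6*y) dy ∧ dz

For a 1-form omega = sum_i f_i dx_i, the exterior derivative is
  d(omega) = sum_{i < j} (∂f_j/∂x_i - ∂f_i/∂x_j) dx_i ∧ dx_j.
  coefficient of dx ∧ dy: ∂f_2/∂x - ∂f_1/∂y = ∂(-x^2)/∂x - ∂(2*y*(1 - y))/∂y = -2*x + 4*y - 2
  coefficient of dy ∧ dz: ∂f_3/∂y - ∂f_2/∂z = ∂(-3*y^2)/∂y - ∂(-x^2)/∂z = -6*y
Assembling: d(omega) = (-2*x + 4*y - 2) dx ∧ dy + (-6*y) dy ∧ dz.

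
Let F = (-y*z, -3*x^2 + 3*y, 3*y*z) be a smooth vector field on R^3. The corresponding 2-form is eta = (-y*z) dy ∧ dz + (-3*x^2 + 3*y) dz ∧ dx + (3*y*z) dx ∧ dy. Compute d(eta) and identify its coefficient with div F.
d(eta) = (3*y + 3) dx ∧ dy ∧ dz; div F = 3*y + 3

For a 2-form in R^3 of the form above, applying d gives a 3-form with coefficient ∂P/∂x + ∂Q/∂y + ∂R/∂z:
  ∂P/∂x = 0
  ∂Q/∂y = 3
  ∂R/∂z = 3*y
Sum = 3*y + 3, which is exactly div F.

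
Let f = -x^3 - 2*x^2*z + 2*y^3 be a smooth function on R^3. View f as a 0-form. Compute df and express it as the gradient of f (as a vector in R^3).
df = (x*(-3*x - 4*z)) dx + (6*y^2) dy + (-2*x^2) dz; grad f = (x*(-3*x - 4*z), 6*y^2, -2*x^2)

For a 0-form f, d f = (∂f/∂x) dx + (∂f/∂y) dy + (∂f/∂z) dz. The components of the vector representation are exactly the entries of grad f in Cartesian coordinates:
  ∂f/∂x = x*(-3*x - 4*z)
  ∂f/∂y = 6*y^2
  ∂f/∂z = -2*x^2.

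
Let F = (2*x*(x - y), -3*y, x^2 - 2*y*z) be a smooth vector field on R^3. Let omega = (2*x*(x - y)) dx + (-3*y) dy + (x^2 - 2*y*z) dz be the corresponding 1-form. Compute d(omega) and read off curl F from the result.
d(omega) = (-2*z) dy ∧ dz + (-2*x) dz ∧ dx + (2*x) dx ∧ dy; curl F = (-2*z, -2*x, 2*x)

d omega = sum_{i<j} (∂f_j/∂x_i - ∂f_i/∂x_j) dx_i ∧ dx_j. Under the identification (dy ∧ dz, dz ∧ dx, dx ∧ dy) ↔ (e_x, e_y, e_z), the coefficients are exactly the components of curl F. Compute:
  ∂R/∂y - ∂Q/∂z = (-2*z) - (0) = -2*z
  ∂P/∂z - ∂R/∂x = (0) - (2*x) = -2*x
  ∂Q/∂x - ∂P/∂y = (0) - (-2*x) = 2*x.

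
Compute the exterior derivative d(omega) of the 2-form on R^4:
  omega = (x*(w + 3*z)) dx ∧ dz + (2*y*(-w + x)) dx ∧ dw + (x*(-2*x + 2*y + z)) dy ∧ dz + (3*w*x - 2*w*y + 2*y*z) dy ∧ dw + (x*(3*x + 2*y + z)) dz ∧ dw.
d(omega) = (7*x + 2*y + z) dx ∧ dz ∧ dw + (5*w - 2*x) dx ∧ dy ∧ dw + (-4*x + 2*y + z) dx ∧ dy ∧ dz + (2*x - 2*y) dy ∧ dz ∧ dw

For a 2-form omega = sum_{i<j} g_{ij} dx_i ∧ dx_j, the exterior derivative is
  d(omega) = sum_{i<j} d(g_{ij}) ∧ dx_i ∧ dx_j = sum_{i<j, k} (∂g_{ij}/∂x_k) dx_k ∧ dx_i ∧ dx_j.
Expand each term, using dx_k ∧ dx_i ∧ dx_j = sgn(permutation) dx_{(a)} ∧ dx_{(b)} ∧ dx_{(c)} with (a < b < c) sorted:
  d(x*(w + 3*z)) includes (∂/∂w)(x*(w + 3*z)) dw = (x) dw, which multiplied by dx ∧ dz gives (x) dx ∧ dz ∧ dw
  d(2*y*(-w + x)) includes (∂/∂y)(2*y*(-w + x)) dy = (-2*w + 2*x) dy, which multiplied by dx ∧ dw gives (2*w - 2*x) dx ∧ dy ∧ dw
  d(x*(-2*x + 2*y + z)) includes (∂/∂x)(x*(-2*x + 2*y + z)) dx = (-4*x + 2*y + z) dx, which multiplied by dy ∧ dz gives (-4*x + 2*y + z) dx ∧ dy ∧ dz
  d(3*w*x - 2*w*y + 2*y*z) includes (∂/∂x)(3*w*x - 2*w*y + 2*y*z) dx = (3*w) dx, which multiplied by dy ∧ dw gives (3*w) dx ∧ dy ∧ dw
  d(3*w*x - 2*w*y + 2*y*z) includes (∂/∂z)(3*w*x - 2*w*y + 2*y*z) dz = (2*y) dz, which multiplied by dy ∧ dw gives (-2*y) dy ∧ dz ∧ dw
  d(x*(3*x + 2*y + z)) includes (∂/∂x)(x*(3*x + 2*y + z)) dx = (6*x + 2*y + z) dx, which multiplied by dz ∧ dw gives (6*x + 2*y + z) dx ∧ dz ∧ dw
  d(x*(3*x + 2*y + z)) includes (∂/∂y)(x*(3*x + 2*y + z)) dy = (2*x) dy, which multiplied by dz ∧ dw gives (2*x) dy ∧ dz ∧ dw
Collecting like 3-forms: d(omega) = (7*x + 2*y + z) dx ∧ dz ∧ dw + (5*w - 2*x) dx ∧ dy ∧ dw + (-4*x + 2*y + z) dx ∧ dy ∧ dz + (2*x - 2*y) dy ∧ dz ∧ dw.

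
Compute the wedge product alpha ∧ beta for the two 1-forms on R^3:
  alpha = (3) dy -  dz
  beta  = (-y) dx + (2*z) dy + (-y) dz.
alpha ∧ beta = (3*y) dx ∧ dy + (-3*y + 2*z) dy ∧ dz + (-y) dx ∧ dz

Distribute the wedge, using dx_i ∧ dx_j = -dx_j ∧ dx_i and dx_i ∧ dx_i = 0. For each pair (i, j) with i < j, the coefficient of dx_i ∧ dx_j in alpha ∧ beta is (alpha_i * beta_j - alpha_j * beta_i). Collecting: alpha ∧ beta = (3*y) dx ∧ dy + (-3*y + 2*z) dy ∧ dz + (-y) dx ∧ dz.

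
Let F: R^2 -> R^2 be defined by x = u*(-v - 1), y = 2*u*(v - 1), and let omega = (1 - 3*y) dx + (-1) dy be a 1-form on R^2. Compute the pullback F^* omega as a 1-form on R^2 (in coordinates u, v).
F^* omega = (6*u*v^2 - 6*u - 3*v + 1) du + (3*u*(2*u*v - 2*u - 1)) dv

Using F^*(f dg) = (f ∘ F) d(g ∘ F), substitute each coordinate x_i by F_i(u, v) in f_i, and replace dx_i by d F_i = (∂F_i/∂u) du + (∂F_i/∂v) dv.
  For the x component: f_1(F) = -6*u*v + 6*u + 1; d F_1 = (-v - 1) du + (-u) dv
  For the y component: f_2(F) = -1; d F_2 = (2*v - 2) du + (2*u) dv
Combining and collecting du, dv coefficients:
  coeff of du: 6*u*v^2 - 6*u - 3*v + 1
  coeff of dv: 3*u*(2*u*v - 2*u - 1)
F^* omega = (6*u*v^2 - 6*u - 3*v + 1) du + (3*u*(2*u*v - 2*u - 1)) dv.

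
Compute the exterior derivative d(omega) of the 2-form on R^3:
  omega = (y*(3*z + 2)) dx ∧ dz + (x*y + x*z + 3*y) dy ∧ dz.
d(omega) = (y - 2*z - 2) dx ∧ dy ∧ dz

For a 2-form omega = sum_{i<j} g_{ij} dx_i ∧ dx_j, the exterior derivative is
  d(omega) = sum_{i<j} d(g_{ij}) ∧ dx_i ∧ dx_j = sum_{i<j, k} (∂g_{ij}/∂x_k) dx_k ∧ dx_i ∧ dx_j.
Expand each term, using dx_k ∧ dx_i ∧ dx_j = sgn(permutation) dx_{(a)} ∧ dx_{(b)} ∧ dx_{(c)} with (a < b < c) sorted:
  d(y*(3*z + 2)) includes (∂/∂y)(y*(3*z + 2)) dy = (3*z + 2) dy, which multiplied by dx ∧ dz gives (-3*z - 2) dx ∧ dy ∧ dz
  d(x*y + x*z + 3*y) includes (∂/∂x)(x*y + x*z + 3*y) dx = (y + z) dx, which multiplied by dy ∧ dz gives (y + z) dx ∧ dy ∧ dz
Collecting like 3-forms: d(omega) = (y - 2*z - 2) dx ∧ dy ∧ dz.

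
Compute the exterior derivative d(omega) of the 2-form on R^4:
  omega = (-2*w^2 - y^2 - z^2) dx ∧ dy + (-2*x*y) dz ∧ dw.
d(omega) = (-2*z) dx ∧ dy ∧ dz + (-4*w) dx ∧ dy ∧ dw + (-2*y) dx ∧ dz ∧ dw + (-2*x) dy ∧ dz ∧ dw

For a 2-form omega = sum_{i<j} g_{ij} dx_i ∧ dx_j, the exterior derivative is
  d(omega) = sum_{i<j} d(g_{ij}) ∧ dx_i ∧ dx_j = sum_{i<j, k} (∂g_{ij}/∂x_k) dx_k ∧ dx_i ∧ dx_j.
Expand each term, using dx_k ∧ dx_i ∧ dx_j = sgn(permutation) dx_{(a)} ∧ dx_{(b)} ∧ dx_{(c)} with (a < b < c) sorted:
  d(-2*w^2 - y^2 - z^2) includes (∂/∂z)(-2*w^2 - y^2 - z^2) dz = (-2*z) dz, which multiplied by dx ∧ dy gives (-2*z) dx ∧ dy ∧ dz
  d(-2*w^2 - y^2 - z^2) includes (∂/∂w)(-2*w^2 - y^2 - z^2) dw = (-4*w) dw, which multiplied by dx ∧ dy gives (-4*w) dx ∧ dy ∧ dw
  d(-2*x*y) includes (∂/∂x)(-2*x*y) dx = (-2*y) dx, which multiplied by dz ∧ dw gives (-2*y) dx ∧ dz ∧ dw
  d(-2*x*y) includes (∂/∂y)(-2*x*y) dy = (-2*x) dy, which multiplied by dz ∧ dw gives (-2*x) dy ∧ dz ∧ dw
Collecting like 3-forms: d(omega) = (-2*z) dx ∧ dy ∧ dz + (-4*w) dx ∧ dy ∧ dw + (-2*y) dx ∧ dz ∧ dw + (-2*x) dy ∧ dz ∧ dw.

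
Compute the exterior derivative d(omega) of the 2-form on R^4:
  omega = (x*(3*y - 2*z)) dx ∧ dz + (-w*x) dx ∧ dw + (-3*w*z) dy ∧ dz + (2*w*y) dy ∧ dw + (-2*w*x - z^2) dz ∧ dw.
d(omega) = (-3*x) dx ∧ dy ∧ dz + (-3*z) dy ∧ dz ∧ dw + (-2*w) dx ∧ dz ∧ dw

For a 2-form omega = sum_{i<j} g_{ij} dx_i ∧ dx_j, the exterior derivative is
  d(omega) = sum_{i<j} d(g_{ij}) ∧ dx_i ∧ dx_j = sum_{i<j, k} (∂g_{ij}/∂x_k) dx_k ∧ dx_i ∧ dx_j.
Expand each term, using dx_k ∧ dx_i ∧ dx_j = sgn(permutation) dx_{(a)} ∧ dx_{(b)} ∧ dx_{(c)} with (a < b < c) sorted:
  d(x*(3*y - 2*z)) includes (∂/∂y)(x*(3*y - 2*z)) dy = (3*x) dy, which multiplied by dx ∧ dz gives (-3*x) dx ∧ dy ∧ dz
  d(-3*w*z) includes (∂/∂w)(-3*w*z) dw = (-3*z) dw, which multiplied by dy ∧ dz gives (-3*z) dy ∧ dz ∧ dw
  d(-2*w*x - z^2) includes (∂/∂x)(-2*w*x - z^2) dx = (-2*w) dx, which multiplied by dz ∧ dw gives (-2*w) dx ∧ dz ∧ dw
Collecting like 3-forms: d(omega) = (-3*x) dx ∧ dy ∧ dz + (-3*z) dy ∧ dz ∧ dw + (-2*w) dx ∧ dz ∧ dw.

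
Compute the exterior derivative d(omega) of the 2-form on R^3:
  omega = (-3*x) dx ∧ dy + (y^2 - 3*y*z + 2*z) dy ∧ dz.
d(omega) = 0

For a 2-form omega = sum_{i<j} g_{ij} dx_i ∧ dx_j, the exterior derivative is
  d(omega) = sum_{i<j} d(g_{ij}) ∧ dx_i ∧ dx_j = sum_{i<j, k} (∂g_{ij}/∂x_k) dx_k ∧ dx_i ∧ dx_j.
Expand each term, using dx_k ∧ dx_i ∧ dx_j = sgn(permutation) dx_{(a)} ∧ dx_{(b)} ∧ dx_{(c)} with (a < b < c) sorted:

Collecting like 3-forms: d(omega) = 0.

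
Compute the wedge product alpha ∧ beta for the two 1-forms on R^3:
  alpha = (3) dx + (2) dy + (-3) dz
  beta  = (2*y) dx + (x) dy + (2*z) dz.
alpha ∧ beta = (3*x - 4*y) dx ∧ dy + (6*y + 6*z) dx ∧ dz + (3*x + 4*z) dy ∧ dz

Distribute the wedge, using dx_i ∧ dx_j = -dx_j ∧ dx_i and dx_i ∧ dx_i = 0. For each pair (i, j) with i < j, the coefficient of dx_i ∧ dx_j in alpha ∧ beta is (alpha_i * beta_j - alpha_j * beta_i). Collecting: alpha ∧ beta = (3*x - 4*y) dx ∧ dy + (6*y + 6*z) dx ∧ dz + (3*x + 4*z) dy ∧ dz.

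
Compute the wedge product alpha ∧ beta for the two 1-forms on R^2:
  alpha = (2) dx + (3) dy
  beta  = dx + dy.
alpha ∧ beta = (-1) dx ∧ dy

Distribute the wedge, using dx_i ∧ dx_j = -dx_j ∧ dx_i and dx_i ∧ dx_i = 0. For each pair (i, j) with i < j, the coefficient of dx_i ∧ dx_j in alpha ∧ beta is (alpha_i * beta_j - alpha_j * beta_i). Collecting: alpha ∧ beta = (-1) dx ∧ dy.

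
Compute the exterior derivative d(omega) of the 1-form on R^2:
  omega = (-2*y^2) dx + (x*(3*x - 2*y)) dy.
d(omega) = (6*x + 2*y) dx ∧ dy

For a 1-form omega = sum_i f_i dx_i, the exterior derivative is
  d(omega) = sum_{i < j} (∂f_j/∂x_i - ∂f_i/∂x_j) dx_i ∧ dx_j.
  coefficient of dx ∧ dy: ∂f_2/∂x - ∂f_1/∂y = ∂(x*(3*x - 2*y))/∂x - ∂(-2*y^2)/∂y = 6*x + 2*y
Assembling: d(omega) = (6*x + 2*y) dx ∧ dy.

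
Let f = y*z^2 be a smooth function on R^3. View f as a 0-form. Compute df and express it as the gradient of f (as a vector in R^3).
df = (0) dx + (z^2) dy + (2*y*z) dz; grad f = (0, z^2, 2*y*z)

For a 0-form f, d f = (∂f/∂x) dx + (∂f/∂y) dy + (∂f/∂z) dz. The components of the vector representation are exactly the entries of grad f in Cartesian coordinates:
  ∂f/∂x = 0
  ∂f/∂y = z^2
  ∂f/∂z = 2*y*z.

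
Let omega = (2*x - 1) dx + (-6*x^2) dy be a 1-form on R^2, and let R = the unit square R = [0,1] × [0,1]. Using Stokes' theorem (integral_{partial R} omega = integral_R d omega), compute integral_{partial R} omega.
integral_(partial R) omega = -6

Stokes: integral_partial_R omega = integral_R d omega with d omega = (∂Q/∂x - ∂P/∂y) dx ∧ dy.
  ∂Q/∂x = -12*x
  ∂P/∂y = 0
  integrand = ∂Q/∂x - ∂P/∂y = -12*x.
Integrating over R: integral_0^1 integral_0^1 (-12*x) dx dy = -6.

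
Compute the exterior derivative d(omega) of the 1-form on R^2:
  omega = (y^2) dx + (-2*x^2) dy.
d(omega) = (-4*x - 2*y) dx ∧ dy

For a 1-form omega = sum_i f_i dx_i, the exterior derivative is
  d(omega) = sum_{i < j} (∂f_j/∂x_i - ∂f_i/∂x_j) dx_i ∧ dx_j.
  coefficient of dx ∧ dy: ∂f_2/∂x - ∂f_1/∂y = ∂(-2*x^2)/∂x - ∂(y^2)/∂y = -4*x - 2*y
Assembling: d(omega) = (-4*x - 2*y) dx ∧ dy.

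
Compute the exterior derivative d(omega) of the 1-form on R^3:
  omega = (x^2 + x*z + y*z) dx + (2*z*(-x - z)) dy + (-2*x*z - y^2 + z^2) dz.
d(omega) = (-3*z) dx ∧ dy + (-x - y - 2*z) dx ∧ dz + (2*x - 2*y + 4*z) dy ∧ dz

For a 1-form omega = sum_i f_i dx_i, the exterior derivative is
  d(omega) = sum_{i < j} (∂f_j/∂x_i - ∂f_i/∂x_j) dx_i ∧ dx_j.
  coefficient of dx ∧ dy: ∂f_2/∂x - ∂f_1/∂y = ∂(2*z*(-x - z))/∂x - ∂(x^2 + x*z + y*z)/∂y = -3*z
  coefficient of dx ∧ dz: ∂f_3/∂x - ∂f_1/∂z = ∂(-2*x*z - y^2 + z^2)/∂x - ∂(x^2 + x*z + y*z)/∂z = -x - y - 2*z
  coefficient of dy ∧ dz: ∂f_3/∂y - ∂f_2/∂z = ∂(-2*x*z - y^2 + z^2)/∂y - ∂(2*z*(-x - z))/∂z = 2*x - 2*y + 4*z
Assembling: d(omega) = (-3*z) dx ∧ dy + (-x - y - 2*z) dx ∧ dz + (2*x - 2*y + 4*z) dy ∧ dz.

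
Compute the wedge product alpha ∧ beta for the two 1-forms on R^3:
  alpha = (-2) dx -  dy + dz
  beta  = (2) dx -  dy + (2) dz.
alpha ∧ beta = (4) dx ∧ dy + (-6) dx ∧ dz + (-1) dy ∧ dz

Distribute the wedge, using dx_i ∧ dx_j = -dx_j ∧ dx_i and dx_i ∧ dx_i = 0. For each pair (i, j) with i < j, the coefficient of dx_i ∧ dx_j in alpha ∧ beta is (alpha_i * beta_j - alpha_j * beta_i). Collecting: alpha ∧ beta = (4) dx ∧ dy + (-6) dx ∧ dz + (-1) dy ∧ dz.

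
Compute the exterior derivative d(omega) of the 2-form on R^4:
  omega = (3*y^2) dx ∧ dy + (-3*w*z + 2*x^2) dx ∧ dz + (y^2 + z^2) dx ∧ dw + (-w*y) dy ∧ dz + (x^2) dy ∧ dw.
d(omega) = (-5*z) dx ∧ dz ∧ dw + (2*x - 2*y) dx ∧ dy ∧ dw + (-y) dy ∧ dz ∧ dw

For a 2-form omega = sum_{i<j} g_{ij} dx_i ∧ dx_j, the exterior derivative is
  d(omega) = sum_{i<j} d(g_{ij}) ∧ dx_i ∧ dx_j = sum_{i<j, k} (∂g_{ij}/∂x_k) dx_k ∧ dx_i ∧ dx_j.
Expand each term, using dx_k ∧ dx_i ∧ dx_j = sgn(permutation) dx_{(a)} ∧ dx_{(b)} ∧ dx_{(c)} with (a < b < c) sorted:
  d(-3*w*z + 2*x^2) includes (∂/∂w)(-3*w*z + 2*x^2) dw = (-3*z) dw, which multiplied by dx ∧ dz gives (-3*z) dx ∧ dz ∧ dw
  d(y^2 + z^2) includes (∂/∂y)(y^2 + z^2) dy = (2*y) dy, which multiplied by dx ∧ dw gives (-2*y) dx ∧ dy ∧ dw
  d(y^2 + z^2) includes (∂/∂z)(y^2 + z^2) dz = (2*z) dz, which multiplied by dx ∧ dw gives (-2*z) dx ∧ dz ∧ dw
  d(-w*y) includes (∂/∂w)(-w*y) dw = (-y) dw, which multiplied by dy ∧ dz gives (-y) dy ∧ dz ∧ dw
  d(x^2) includes (∂/∂x)(x^2) dx = (2*x) dx, which multiplied by dy ∧ dw gives (2*x) dx ∧ dy ∧ dw
Collecting like 3-forms: d(omega) = (-5*z) dx ∧ dz ∧ dw + (2*x - 2*y) dx ∧ dy ∧ dw + (-y) dy ∧ dz ∧ dw.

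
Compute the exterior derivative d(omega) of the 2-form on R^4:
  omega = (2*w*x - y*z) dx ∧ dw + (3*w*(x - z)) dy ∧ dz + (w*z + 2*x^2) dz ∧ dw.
d(omega) = (z) dx ∧ dy ∧ dw + (4*x + y) dx ∧ dz ∧ dw + (3*w) dx ∧ dy ∧ dz + (3*x - 3*z) dy ∧ dz ∧ dw

For a 2-form omega = sum_{i<j} g_{ij} dx_i ∧ dx_j, the exterior derivative is
  d(omega) = sum_{i<j} d(g_{ij}) ∧ dx_i ∧ dx_j = sum_{i<j, k} (∂g_{ij}/∂x_k) dx_k ∧ dx_i ∧ dx_j.
Expand each term, using dx_k ∧ dx_i ∧ dx_j = sgn(permutation) dx_{(a)} ∧ dx_{(b)} ∧ dx_{(c)} with (a < b < c) sorted:
  d(2*w*x - y*z) includes (∂/∂y)(2*w*x - y*z) dy = (-z) dy, which multiplied by dx ∧ dw gives (z) dx ∧ dy ∧ dw
  d(2*w*x - y*z) includes (∂/∂z)(2*w*x - y*z) dz = (-y) dz, which multiplied by dx ∧ dw gives (y) dx ∧ dz ∧ dw
  d(3*w*(x - z)) includes (∂/∂x)(3*w*(x - z)) dx = (3*w) dx, which multiplied by dy ∧ dz gives (3*w) dx ∧ dy ∧ dz
  d(3*w*(x - z)) includes (∂/∂w)(3*w*(x - z)) dw = (3*x - 3*z) dw, which multiplied by dy ∧ dz gives (3*x - 3*z) dy ∧ dz ∧ dw
  d(w*z + 2*x^2) includes (∂/∂x)(w*z + 2*x^2) dx = (4*x) dx, which multiplied by dz ∧ dw gives (4*x) dx ∧ dz ∧ dw
Collecting like 3-forms: d(omega) = (z) dx ∧ dy ∧ dw + (4*x + y) dx ∧ dz ∧ dw + (3*w) dx ∧ dy ∧ dz + (3*x - 3*z) dy ∧ dz ∧ dw.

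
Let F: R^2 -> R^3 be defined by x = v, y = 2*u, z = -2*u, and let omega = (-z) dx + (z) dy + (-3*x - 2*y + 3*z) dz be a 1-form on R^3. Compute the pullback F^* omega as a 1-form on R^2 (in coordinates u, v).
F^* omega = (16*u + 6*v) du + (2*u) dv

Using F^*(f dg) = (f ∘ F) d(g ∘ F), substitute each coordinate x_i by F_i(u, v) in f_i, and replace dx_i by d F_i = (∂F_i/∂u) du + (∂F_i/∂v) dv.
  For the x component: f_1(F) = 2*u; d F_1 = (0) du + (1) dv
  For the y component: f_2(F) = -2*u; d F_2 = (2) du + (0) dv
  For the z component: f_3(F) = -10*u - 3*v; d F_3 = (-2) du + (0) dv
Combining and collecting du, dv coefficients:
  coeff of du: 16*u + 6*v
  coeff of dv: 2*u
F^* omega = (16*u + 6*v) du + (2*u) dv.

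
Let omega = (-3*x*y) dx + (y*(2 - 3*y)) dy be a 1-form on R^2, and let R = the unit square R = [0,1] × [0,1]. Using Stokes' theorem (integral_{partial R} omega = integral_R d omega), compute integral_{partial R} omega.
integral_(partial R) omega = 3/2

Stokes: integral_partial_R omega = integral_R d omega with d omega = (∂Q/∂x - ∂P/∂y) dx ∧ dy.
  ∂Q/∂x = 0
  ∂P/∂y = -3*x
  integrand = ∂Q/∂x - ∂P/∂y = 3*x.
Integrating over R: integral_0^1 integral_0^1 (3*x) dx dy = 3/2.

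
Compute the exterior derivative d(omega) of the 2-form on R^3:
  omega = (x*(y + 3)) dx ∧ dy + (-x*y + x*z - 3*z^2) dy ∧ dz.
d(omega) = (-y + z) dx ∧ dy ∧ dz

For a 2-form omega = sum_{i<j} g_{ij} dx_i ∧ dx_j, the exterior derivative is
  d(omega) = sum_{i<j} d(g_{ij}) ∧ dx_i ∧ dx_j = sum_{i<j, k} (∂g_{ij}/∂x_k) dx_k ∧ dx_i ∧ dx_j.
Expand each term, using dx_k ∧ dx_i ∧ dx_j = sgn(permutation) dx_{(a)} ∧ dx_{(b)} ∧ dx_{(c)} with (a < b < c) sorted:
  d(-x*y + x*z - 3*z^2) includes (∂/∂x)(-x*y + x*z - 3*z^2) dx = (-y + z) dx, which multiplied by dy ∧ dz gives (-y + z) dx ∧ dy ∧ dz
Collecting like 3-forms: d(omega) = (-y + z) dx ∧ dy ∧ dz.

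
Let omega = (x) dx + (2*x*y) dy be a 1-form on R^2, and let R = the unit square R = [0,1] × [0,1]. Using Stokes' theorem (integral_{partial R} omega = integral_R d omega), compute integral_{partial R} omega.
integral_(partial R) omega = 1

Stokes: integral_partial_R omega = integral_R d omega with d omega = (∂Q/∂x - ∂P/∂y) dx ∧ dy.
  ∂Q/∂x = 2*y
  ∂P/∂y = 0
  integrand = ∂Q/∂x - ∂P/∂y = 2*y.
Integrating over R: integral_0^1 integral_0^1 (2*y) dx dy = 1.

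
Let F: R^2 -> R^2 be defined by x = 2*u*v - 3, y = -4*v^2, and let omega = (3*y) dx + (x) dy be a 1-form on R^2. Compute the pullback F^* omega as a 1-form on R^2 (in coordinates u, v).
F^* omega = (-24*v^3) du + (8*v*(-5*u*v + 3)) dv

Using F^*(f dg) = (f ∘ F) d(g ∘ F), substitute each coordinate x_i by F_i(u, v) in f_i, and replace dx_i by d F_i = (∂F_i/∂u) du + (∂F_i/∂v) dv.
  For the x component: f_1(F) = -12*v^2; d F_1 = (2*v) du + (2*u) dv
  For the y component: f_2(F) = 2*u*v - 3; d F_2 = (0) du + (-8*v) dv
Combining and collecting du, dv coefficients:
  coeff of du: -24*v^3
  coeff of dv: 8*v*(-5*u*v + 3)
F^* omega = (-24*v^3) du + (8*v*(-5*u*v + 3)) dv.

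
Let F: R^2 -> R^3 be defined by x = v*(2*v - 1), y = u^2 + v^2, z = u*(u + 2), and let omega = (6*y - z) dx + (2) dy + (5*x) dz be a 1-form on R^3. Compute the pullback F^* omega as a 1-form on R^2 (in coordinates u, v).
F^* omega = (20*u*v^2 - 10*u*v + 4*u + 20*v^2 - 10*v) du + (20*u^2*v - 5*u^2 - 8*u*v + 2*u + 24*v^3 - 6*v^2 + 4*v) dv

Using F^*(f dg) = (f ∘ F) d(g ∘ F), substitute each coordinate x_i by F_i(u, v) in f_i, and replace dx_i by d F_i = (∂F_i/∂u) du + (∂F_i/∂v) dv.
  For the x component: f_1(F) = 5*u^2 - 2*u + 6*v^2; d F_1 = (0) du + (4*v - 1) dv
  For the y component: f_2(F) = 2; d F_2 = (2*u) du + (2*v) dv
  For the z component: f_3(F) = 5*v*(2*v - 1); d F_3 = (2*u + 2) du + (0) dv
Combining and collecting du, dv coefficients:
  coeff of du: 20*u*v^2 - 10*u*v + 4*u + 20*v^2 - 10*v
  coeff of dv: 20*u^2*v - 5*u^2 - 8*u*v + 2*u + 24*v^3 - 6*v^2 + 4*v
F^* omega = (20*u*v^2 - 10*u*v + 4*u + 20*v^2 - 10*v) du + (20*u^2*v - 5*u^2 - 8*u*v + 2*u + 24*v^3 - 6*v^2 + 4*v) dv.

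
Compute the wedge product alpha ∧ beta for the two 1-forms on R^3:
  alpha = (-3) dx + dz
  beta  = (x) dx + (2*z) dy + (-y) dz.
alpha ∧ beta = (-6*z) dx ∧ dy + (-x + 3*y) dx ∧ dz + (-2*z) dy ∧ dz

Distribute the wedge, using dx_i ∧ dx_j = -dx_j ∧ dx_i and dx_i ∧ dx_i = 0. For each pair (i, j) with i < j, the coefficient of dx_i ∧ dx_j in alpha ∧ beta is (alpha_i * beta_j - alpha_j * beta_i). Collecting: alpha ∧ beta = (-6*z) dx ∧ dy + (-x + 3*y) dx ∧ dz + (-2*z) dy ∧ dz.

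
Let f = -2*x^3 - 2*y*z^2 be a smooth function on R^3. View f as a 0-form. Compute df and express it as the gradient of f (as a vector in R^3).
df = (-6*x^2) dx + (-2*z^2) dy + (-4*y*z) dz; grad f = (-6*x^2, -2*z^2, -4*y*z)

For a 0-form f, d f = (∂f/∂x) dx + (∂f/∂y) dy + (∂f/∂z) dz. The components of the vector representation are exactly the entries of grad f in Cartesian coordinates:
  ∂f/∂x = -6*x^2
  ∂f/∂y = -2*z^2
  ∂f/∂z = -4*y*z.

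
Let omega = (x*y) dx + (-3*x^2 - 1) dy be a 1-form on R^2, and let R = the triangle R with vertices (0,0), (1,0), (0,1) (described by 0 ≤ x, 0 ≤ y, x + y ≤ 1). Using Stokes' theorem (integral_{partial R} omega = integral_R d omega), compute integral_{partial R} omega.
integral_(partial R) omega = -7/6

Stokes: integral_partial_R omega = integral_R d omega with d omega = (∂Q/∂x - ∂P/∂y) dx ∧ dy.
  ∂Q/∂x = -6*x
  ∂P/∂y = x
  integrand = ∂Q/∂x - ∂P/∂y = -7*x.
Integrating over R: integral_0^1 integral_0^{1-x} (-7*x) dy dx = -7/6.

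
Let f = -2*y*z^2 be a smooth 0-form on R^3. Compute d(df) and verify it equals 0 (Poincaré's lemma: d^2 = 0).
d(df) = 0

Step 1: df = sum_i (∂f/∂x_i) dx_i = (0) dx + (-2*z^2) dy + (-4*y*z) dz.
Step 2: Apply d again. Using the 1-form formula, the coefficient of dx ∧ dy in d(df) is ∂^2 f/∂x ∂y - ∂^2 f/∂y ∂x = (0) - (0) = 0 (equality of mixed partials for smooth f).
Similarly for dx ∧ dz and dy ∧ dz — all coefficients vanish. So d(df) = 0.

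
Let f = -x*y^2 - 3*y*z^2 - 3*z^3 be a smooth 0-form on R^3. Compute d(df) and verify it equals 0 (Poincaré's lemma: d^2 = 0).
d(df) = 0

Step 1: df = sum_i (∂f/∂x_i) dx_i = (-y^2) dx + (-2*x*y - 3*z^2) dy + (3*z*(-2*y - 3*z)) dz.
Step 2: Apply d again. Using the 1-form formula, the coefficient of dx ∧ dy in d(df) is ∂^2 f/∂x ∂y - ∂^2 f/∂y ∂x = (-2*y) - (-2*y) = 0 (equality of mixed partials for smooth f).
Similarly for dx ∧ dz and dy ∧ dz — all coefficients vanish. So d(df) = 0.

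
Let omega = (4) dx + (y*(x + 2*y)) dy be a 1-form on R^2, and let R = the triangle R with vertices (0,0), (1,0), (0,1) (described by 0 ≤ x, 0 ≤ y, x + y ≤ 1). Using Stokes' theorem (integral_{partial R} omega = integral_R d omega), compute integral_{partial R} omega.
integral_(partial R) omega = 1/6

Stokes: integral_partial_R omega = integral_R d omega with d omega = (∂Q/∂x - ∂P/∂y) dx ∧ dy.
  ∂Q/∂x = y
  ∂P/∂y = 0
  integrand = ∂Q/∂x - ∂P/∂y = y.
Integrating over R: integral_0^1 integral_0^{1-x} (y) dy dx = 1/6.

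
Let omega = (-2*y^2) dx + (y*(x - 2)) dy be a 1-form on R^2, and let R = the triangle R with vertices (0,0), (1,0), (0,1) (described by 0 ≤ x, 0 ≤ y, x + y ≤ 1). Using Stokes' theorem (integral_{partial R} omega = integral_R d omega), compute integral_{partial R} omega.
integral_(partial R) omega = 5/6

Stokes: integral_partial_R omega = integral_R d omega with d omega = (∂Q/∂x - ∂P/∂y) dx ∧ dy.
  ∂Q/∂x = y
  ∂P/∂y = -4*y
  integrand = ∂Q/∂x - ∂P/∂y = 5*y.
Integrating over R: integral_0^1 integral_0^{1-x} (5*y) dy dx = 5/6.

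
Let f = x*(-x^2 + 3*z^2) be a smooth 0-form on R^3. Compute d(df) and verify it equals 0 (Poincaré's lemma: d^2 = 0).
d(df) = 0

Step 1: df = sum_i (∂f/∂x_i) dx_i = (-3*x^2 + 3*z^2) dx + (0) dy + (6*x*z) dz.
Step 2: Apply d again. Using the 1-form formula, the coefficient of dx ∧ dy in d(df) is ∂^2 f/∂x ∂y - ∂^2 f/∂y ∂x = (0) - (0) = 0 (equality of mixed partials for smooth f).
Similarly for dx ∧ dz and dy ∧ dz — all coefficients vanish. So d(df) = 0.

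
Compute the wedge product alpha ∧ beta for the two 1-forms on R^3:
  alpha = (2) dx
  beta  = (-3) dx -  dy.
alpha ∧ beta = (-2) dx ∧ dy

Distribute the wedge, using dx_i ∧ dx_j = -dx_j ∧ dx_i and dx_i ∧ dx_i = 0. For each pair (i, j) with i < j, the coefficient of dx_i ∧ dx_j in alpha ∧ beta is (alpha_i * beta_j - alpha_j * beta_i). Collecting: alpha ∧ beta = (-2) dx ∧ dy.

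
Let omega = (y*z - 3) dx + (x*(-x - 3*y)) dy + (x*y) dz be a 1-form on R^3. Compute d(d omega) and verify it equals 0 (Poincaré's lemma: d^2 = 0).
d(d omega) = 0

Step 1: d omega = sum_{i<j} (∂f_j/∂x_i - ∂f_i/∂x_j) dx_i ∧ dx_j:
  coeff of dx ∧ dy: -2*x - 3*y - z
  coeff of dx ∧ dz: 0
  coeff of dy ∧ dz: x
Step 2: Apply d again to each 2-form coefficient. The only possible 3-form in R^3 is dx ∧ dy ∧ dz, with coefficient
  ∂(coeff of dy∧dz)/∂x - ∂(coeff of dx∧dz)/∂y + ∂(coeff of dx∧dy)/∂z
  = ∂/∂x (x) - ∂/∂y (0) + ∂/∂z (-2*x - 3*y - z).
Each of these terms simplifies to sums of mixed partials that cancel in pairs. The result is 0 (by equality of mixed partials for smooth functions — Schwarz / Clairaut).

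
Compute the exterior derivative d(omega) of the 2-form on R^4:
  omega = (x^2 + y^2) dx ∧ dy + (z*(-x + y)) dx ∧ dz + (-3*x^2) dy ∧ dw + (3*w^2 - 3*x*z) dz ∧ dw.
d(omega) = (-z) dx ∧ dy ∧ dz + (-6*x) dx ∧ dy ∧ dw + (-3*z) dx ∧ dz ∧ dw

For a 2-form omega = sum_{i<j} g_{ij} dx_i ∧ dx_j, the exterior derivative is
  d(omega) = sum_{i<j} d(g_{ij}) ∧ dx_i ∧ dx_j = sum_{i<j, k} (∂g_{ij}/∂x_k) dx_k ∧ dx_i ∧ dx_j.
Expand each term, using dx_k ∧ dx_i ∧ dx_j = sgn(permutation) dx_{(a)} ∧ dx_{(b)} ∧ dx_{(c)} with (a < b < c) sorted:
  d(z*(-x + y)) includes (∂/∂y)(z*(-x + y)) dy = (z) dy, which multiplied by dx ∧ dz gives (-z) dx ∧ dy ∧ dz
  d(-3*x^2) includes (∂/∂x)(-3*x^2) dx = (-6*x) dx, which multiplied by dy ∧ dw gives (-6*x) dx ∧ dy ∧ dw
  d(3*w^2 - 3*x*z) includes (∂/∂x)(3*w^2 - 3*x*z) dx = (-3*z) dx, which multiplied by dz ∧ dw gives (-3*z) dx ∧ dz ∧ dw
Collecting like 3-forms: d(omega) = (-z) dx ∧ dy ∧ dz + (-6*x) dx ∧ dy ∧ dw + (-3*z) dx ∧ dz ∧ dw.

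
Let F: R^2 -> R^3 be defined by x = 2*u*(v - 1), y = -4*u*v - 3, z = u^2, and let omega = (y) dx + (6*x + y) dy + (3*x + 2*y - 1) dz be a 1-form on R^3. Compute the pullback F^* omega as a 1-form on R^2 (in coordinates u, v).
F^* omega = (-4*u^2*v - 12*u^2 - 40*u*v^2 + 56*u*v - 14*u + 6*v + 6) du + (2*u*(-20*u*v + 24*u + 3)) dv

Using F^*(f dg) = (f ∘ F) d(g ∘ F), substitute each coordinate x_i by F_i(u, v) in f_i, and replace dx_i by d F_i = (∂F_i/∂u) du + (∂F_i/∂v) dv.
  For the x component: f_1(F) = -4*u*v - 3; d F_1 = (2*v - 2) du + (2*u) dv
  For the y component: f_2(F) = 8*u*v - 12*u - 3; d F_2 = (-4*v) du + (-4*u) dv
  For the z component: f_3(F) = -2*u*v - 6*u - 7; d F_3 = (2*u) du + (0) dv
Combining and collecting du, dv coefficients:
  coeff of du: -4*u^2*v - 12*u^2 - 40*u*v^2 + 56*u*v - 14*u + 6*v + 6
  coeff of dv: 2*u*(-20*u*v + 24*u + 3)
F^* omega = (-4*u^2*v - 12*u^2 - 40*u*v^2 + 56*u*v - 14*u + 6*v + 6) du + (2*u*(-20*u*v + 24*u + 3)) dv.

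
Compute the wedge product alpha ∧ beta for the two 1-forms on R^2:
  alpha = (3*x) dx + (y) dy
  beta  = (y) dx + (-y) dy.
alpha ∧ beta = (-y*(3*x + y)) dx ∧ dy

Distribute the wedge, using dx_i ∧ dx_j = -dx_j ∧ dx_i and dx_i ∧ dx_i = 0. For each pair (i, j) with i < j, the coefficient of dx_i ∧ dx_j in alpha ∧ beta is (alpha_i * beta_j - alpha_j * beta_i). Collecting: alpha ∧ beta = (-y*(3*x + y)) dx ∧ dy.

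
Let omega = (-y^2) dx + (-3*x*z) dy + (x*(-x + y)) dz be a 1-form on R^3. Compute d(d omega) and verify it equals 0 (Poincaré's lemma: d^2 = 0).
d(d omega) = 0

Step 1: d omega = sum_{i<j} (∂f_j/∂x_i - ∂f_i/∂x_j) dx_i ∧ dx_j:
  coeff of dx ∧ dy: 2*y - 3*z
  coeff of dx ∧ dz: -2*x + y
  coeff of dy ∧ dz: 4*x
Step 2: Apply d again to each 2-form coefficient. The only possible 3-form in R^3 is dx ∧ dy ∧ dz, with coefficient
  ∂(coeff of dy∧dz)/∂x - ∂(coeff of dx∧dz)/∂y + ∂(coeff of dx∧dy)/∂z
  = ∂/∂x (4*x) - ∂/∂y (-2*x + y) + ∂/∂z (2*y - 3*z).
Each of these terms simplifies to sums of mixed partials that cancel in pairs. The result is 0 (by equality of mixed partials for smooth functions — Schwarz / Clairaut).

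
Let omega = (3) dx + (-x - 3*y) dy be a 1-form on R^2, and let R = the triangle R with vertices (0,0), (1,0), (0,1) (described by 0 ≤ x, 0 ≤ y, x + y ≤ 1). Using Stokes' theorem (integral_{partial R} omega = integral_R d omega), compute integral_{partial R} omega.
integral_(partial R) omega = -1/2

Stokes: integral_partial_R omega = integral_R d omega with d omega = (∂Q/∂x - ∂P/∂y) dx ∧ dy.
  ∂Q/∂x = -1
  ∂P/∂y = 0
  integrand = ∂Q/∂x - ∂P/∂y = -1.
Integrating over R: integral_0^1 integral_0^{1-x} (-1) dy dx = -1/2.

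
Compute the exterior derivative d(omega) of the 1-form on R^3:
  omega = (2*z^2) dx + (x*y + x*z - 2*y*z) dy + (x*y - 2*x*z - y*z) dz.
d(omega) = (y + z) dx ∧ dy + (y - 6*z) dx ∧ dz + (2*y - z) dy ∧ dz

For a 1-form omega = sum_i f_i dx_i, the exterior derivative is
  d(omega) = sum_{i < j} (∂f_j/∂x_i - ∂f_i/∂x_j) dx_i ∧ dx_j.
  coefficient of dx ∧ dy: ∂f_2/∂x - ∂f_1/∂y = ∂(x*y + x*z - 2*y*z)/∂x - ∂(2*z^2)/∂y = y + z
  coefficient of dx ∧ dz: ∂f_3/∂x - ∂f_1/∂z = ∂(x*y - 2*x*z - y*z)/∂x - ∂(2*z^2)/∂z = y - 6*z
  coefficient of dy ∧ dz: ∂f_3/∂y - ∂f_2/∂z = ∂(x*y - 2*x*z - y*z)/∂y - ∂(x*y + x*z - 2*y*z)/∂z = 2*y - z
Assembling: d(omega) = (y + z) dx ∧ dy + (y - 6*z) dx ∧ dz + (2*y - z) dy ∧ dz.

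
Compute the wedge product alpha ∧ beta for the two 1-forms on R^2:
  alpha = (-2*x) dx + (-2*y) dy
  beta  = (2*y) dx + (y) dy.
alpha ∧ beta = (2*y*(-x + 2*y)) dx ∧ dy

Distribute the wedge, using dx_i ∧ dx_j = -dx_j ∧ dx_i and dx_i ∧ dx_i = 0. For each pair (i, j) with i < j, the coefficient of dx_i ∧ dx_j in alpha ∧ beta is (alpha_i * beta_j - alpha_j * beta_i). Collecting: alpha ∧ beta = (2*y*(-x + 2*y)) dx ∧ dy.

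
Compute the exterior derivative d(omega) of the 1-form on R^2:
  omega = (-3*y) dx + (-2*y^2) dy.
d(omega) = (3) dx ∧ dy

For a 1-form omega = sum_i f_i dx_i, the exterior derivative is
  d(omega) = sum_{i < j} (∂f_j/∂x_i - ∂f_i/∂x_j) dx_i ∧ dx_j.
  coefficient of dx ∧ dy: ∂f_2/∂x - ∂f_1/∂y = ∂(-2*y^2)/∂x - ∂(-3*y)/∂y = 3
Assembling: d(omega) = (3) dx ∧ dy.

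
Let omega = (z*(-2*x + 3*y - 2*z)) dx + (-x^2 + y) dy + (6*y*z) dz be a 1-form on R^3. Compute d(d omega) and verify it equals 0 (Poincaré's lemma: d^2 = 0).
d(d omega) = 0

Step 1: d omega = sum_{i<j} (∂f_j/∂x_i - ∂f_i/∂x_j) dx_i ∧ dx_j:
  coeff of dx ∧ dy: -2*x - 3*z
  coeff of dx ∧ dz: 2*x - 3*y + 4*z
  coeff of dy ∧ dz: 6*z
Step 2: Apply d again to each 2-form coefficient. The only possible 3-form in R^3 is dx ∧ dy ∧ dz, with coefficient
  ∂(coeff of dy∧dz)/∂x - ∂(coeff of dx∧dz)/∂y + ∂(coeff of dx∧dy)/∂z
  = ∂/∂x (6*z) - ∂/∂y (2*x - 3*y + 4*z) + ∂/∂z (-2*x - 3*z).
Each of these terms simplifies to sums of mixed partials that cancel in pairs. The result is 0 (by equality of mixed partials for smooth functions — Schwarz / Clairaut).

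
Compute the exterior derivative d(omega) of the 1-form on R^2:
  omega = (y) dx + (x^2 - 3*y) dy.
d(omega) = (2*x - 1) dx ∧ dy

For a 1-form omega = sum_i f_i dx_i, the exterior derivative is
  d(omega) = sum_{i < j} (∂f_j/∂x_i - ∂f_i/∂x_j) dx_i ∧ dx_j.
  coefficient of dx ∧ dy: ∂f_2/∂x - ∂f_1/∂y = ∂(x^2 - 3*y)/∂x - ∂(y)/∂y = 2*x - 1
Assembling: d(omega) = (2*x - 1) dx ∧ dy.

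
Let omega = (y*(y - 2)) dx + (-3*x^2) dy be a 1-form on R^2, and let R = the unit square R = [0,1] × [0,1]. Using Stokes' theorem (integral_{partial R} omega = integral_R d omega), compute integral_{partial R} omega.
integral_(partial R) omega = -2

Stokes: integral_partial_R omega = integral_R d omega with d omega = (∂Q/∂x - ∂P/∂y) dx ∧ dy.
  ∂Q/∂x = -6*x
  ∂P/∂y = 2*y - 2
  integrand = ∂Q/∂x - ∂P/∂y = -6*x - 2*y + 2.
Integrating over R: integral_0^1 integral_0^1 (-6*x - 2*y + 2) dx dy = -2.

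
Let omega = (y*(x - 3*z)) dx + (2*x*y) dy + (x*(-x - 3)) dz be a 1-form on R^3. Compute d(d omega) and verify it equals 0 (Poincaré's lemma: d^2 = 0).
d(d omega) = 0

Step 1: d omega = sum_{i<j} (∂f_j/∂x_i - ∂f_i/∂x_j) dx_i ∧ dx_j:
  coeff of dx ∧ dy: -x + 2*y + 3*z
  coeff of dx ∧ dz: -2*x + 3*y - 3
  coeff of dy ∧ dz: 0
Step 2: Apply d again to each 2-form coefficient. The only possible 3-form in R^3 is dx ∧ dy ∧ dz, with coefficient
  ∂(coeff of dy∧dz)/∂x - ∂(coeff of dx∧dz)/∂y + ∂(coeff of dx∧dy)/∂z
  = ∂/∂x (0) - ∂/∂y (-2*x + 3*y - 3) + ∂/∂z (-x + 2*y + 3*z).
Each of these terms simplifies to sums of mixed partials that cancel in pairs. The result is 0 (by equality of mixed partials for smooth functions — Schwarz / Clairaut).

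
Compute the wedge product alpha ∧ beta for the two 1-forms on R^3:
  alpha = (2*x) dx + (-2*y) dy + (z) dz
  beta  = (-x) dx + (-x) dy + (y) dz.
alpha ∧ beta = (-2*x*(x + y)) dx ∧ dy + (x*(2*y + z)) dx ∧ dz + (x*z - 2*y^2) dy ∧ dz

Distribute the wedge, using dx_i ∧ dx_j = -dx_j ∧ dx_i and dx_i ∧ dx_i = 0. For each pair (i, j) with i < j, the coefficient of dx_i ∧ dx_j in alpha ∧ beta is (alpha_i * beta_j - alpha_j * beta_i). Collecting: alpha ∧ beta = (-2*x*(x + y)) dx ∧ dy + (x*(2*y + z)) dx ∧ dz + (x*z - 2*y^2) dy ∧ dz.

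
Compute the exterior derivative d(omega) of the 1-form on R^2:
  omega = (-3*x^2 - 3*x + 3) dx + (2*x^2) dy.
d(omega) = (4*x) dx ∧ dy

For a 1-form omega = sum_i f_i dx_i, the exterior derivative is
  d(omega) = sum_{i < j} (∂f_j/∂x_i - ∂f_i/∂x_j) dx_i ∧ dx_j.
  coefficient of dx ∧ dy: ∂f_2/∂x - ∂f_1/∂y = ∂(2*x^2)/∂x - ∂(-3*x^2 - 3*x + 3)/∂y = 4*x
Assembling: d(omega) = (4*x) dx ∧ dy.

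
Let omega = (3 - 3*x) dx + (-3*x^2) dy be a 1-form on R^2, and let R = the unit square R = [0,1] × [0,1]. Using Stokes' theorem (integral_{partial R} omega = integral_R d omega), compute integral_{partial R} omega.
integral_(partial R) omega = -3

Stokes: integral_partial_R omega = integral_R d omega with d omega = (∂Q/∂x - ∂P/∂y) dx ∧ dy.
  ∂Q/∂x = -6*x
  ∂P/∂y = 0
  integrand = ∂Q/∂x - ∂P/∂y = -6*x.
Integrating over R: integral_0^1 integral_0^1 (-6*x) dx dy = -3.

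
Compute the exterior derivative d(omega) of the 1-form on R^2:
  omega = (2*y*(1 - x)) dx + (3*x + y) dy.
d(omega) = (2*x + 1) dx ∧ dy

For a 1-form omega = sum_i f_i dx_i, the exterior derivative is
  d(omega) = sum_{i < j} (∂f_j/∂x_i - ∂f_i/∂x_j) dx_i ∧ dx_j.
  coefficient of dx ∧ dy: ∂f_2/∂x - ∂f_1/∂y = ∂(3*x + y)/∂x - ∂(2*y*(1 - x))/∂y = 2*x + 1
Assembling: d(omega) = (2*x + 1) dx ∧ dy.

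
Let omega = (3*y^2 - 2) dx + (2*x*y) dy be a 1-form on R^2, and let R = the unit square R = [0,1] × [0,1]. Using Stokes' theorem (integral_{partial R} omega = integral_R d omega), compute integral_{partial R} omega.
integral_(partial R) omega = -2

Stokes: integral_partial_R omega = integral_R d omega with d omega = (∂Q/∂x - ∂P/∂y) dx ∧ dy.
  ∂Q/∂x = 2*y
  ∂P/∂y = 6*y
  integrand = ∂Q/∂x - ∂P/∂y = -4*y.
Integrating over R: integral_0^1 integral_0^1 (-4*y) dx dy = -2.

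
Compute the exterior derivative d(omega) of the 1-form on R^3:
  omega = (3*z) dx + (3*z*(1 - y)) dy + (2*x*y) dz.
d(omega) = (2*y - 3) dx ∧ dz + (2*x + 3*y - 3) dy ∧ dz

For a 1-form omega = sum_i f_i dx_i, the exterior derivative is
  d(omega) = sum_{i < j} (∂f_j/∂x_i - ∂f_i/∂x_j) dx_i ∧ dx_j.
  coefficient of dx ∧ dz: ∂f_3/∂x - ∂f_1/∂z = ∂(2*x*y)/∂x - ∂(3*z)/∂z = 2*y - 3
  coefficient of dy ∧ dz: ∂f_3/∂y - ∂f_2/∂z = ∂(2*x*y)/∂y - ∂(3*z*(1 - y))/∂z = 2*x + 3*y - 3
Assembling: d(omega) = (2*y - 3) dx ∧ dz + (2*x + 3*y - 3) dy ∧ dz.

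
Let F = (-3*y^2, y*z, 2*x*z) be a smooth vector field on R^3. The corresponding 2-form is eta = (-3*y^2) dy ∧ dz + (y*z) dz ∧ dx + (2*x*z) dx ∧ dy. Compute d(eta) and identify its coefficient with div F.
d(eta) = (2*x + z) dx ∧ dy ∧ dz; div F = 2*x + z

For a 2-form in R^3 of the form above, applying d gives a 3-form with coefficient ∂P/∂x + ∂Q/∂y + ∂R/∂z:
  ∂P/∂x = 0
  ∂Q/∂y = z
  ∂R/∂z = 2*x
Sum = 2*x + z, which is exactly div F.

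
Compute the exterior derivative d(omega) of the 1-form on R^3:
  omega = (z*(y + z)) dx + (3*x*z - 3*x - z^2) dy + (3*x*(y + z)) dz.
d(omega) = (2*z - 3) dx ∧ dy + (2*y + z) dx ∧ dz + (2*z) dy ∧ dz

For a 1-form omega = sum_i f_i dx_i, the exterior derivative is
  d(omega) = sum_{i < j} (∂f_j/∂x_i - ∂f_i/∂x_j) dx_i ∧ dx_j.
  coefficient of dx ∧ dy: ∂f_2/∂x - ∂f_1/∂y = ∂(3*x*z - 3*x - z^2)/∂x - ∂(z*(y + z))/∂y = 2*z - 3
  coefficient of dx ∧ dz: ∂f_3/∂x - ∂f_1/∂z = ∂(3*x*(y + z))/∂x - ∂(z*(y + z))/∂z = 2*y + z
  coefficient of dy ∧ dz: ∂f_3/∂y - ∂f_2/∂z = ∂(3*x*(y + z))/∂y - ∂(3*x*z - 3*x - z^2)/∂z = 2*z
Assembling: d(omega) = (2*z - 3) dx ∧ dy + (2*y + z) dx ∧ dz + (2*z) dy ∧ dz.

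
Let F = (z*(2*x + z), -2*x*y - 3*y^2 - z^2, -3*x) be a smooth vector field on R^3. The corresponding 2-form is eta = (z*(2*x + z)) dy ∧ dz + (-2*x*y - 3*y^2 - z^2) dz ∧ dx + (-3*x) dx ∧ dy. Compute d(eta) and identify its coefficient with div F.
d(eta) = (-2*x - 6*y + 2*z) dx ∧ dy ∧ dz; div F = -2*x - 6*y + 2*z

For a 2-form in R^3 of the form above, applying d gives a 3-form with coefficient ∂P/∂x + ∂Q/∂y + ∂R/∂z:
  ∂P/∂x = 2*z
  ∂Q/∂y = -2*x - 6*y
  ∂R/∂z = 0
Sum = -2*x - 6*y + 2*z, which is exactly div F.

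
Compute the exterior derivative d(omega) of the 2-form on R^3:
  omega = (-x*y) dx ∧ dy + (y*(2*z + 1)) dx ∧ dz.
d(omega) = (-2*z - 1) dx ∧ dy ∧ dz

For a 2-form omega = sum_{i<j} g_{ij} dx_i ∧ dx_j, the exterior derivative is
  d(omega) = sum_{i<j} d(g_{ij}) ∧ dx_i ∧ dx_j = sum_{i<j, k} (∂g_{ij}/∂x_k) dx_k ∧ dx_i ∧ dx_j.
Expand each term, using dx_k ∧ dx_i ∧ dx_j = sgn(permutation) dx_{(a)} ∧ dx_{(b)} ∧ dx_{(c)} with (a < b < c) sorted:
  d(y*(2*z + 1)) includes (∂/∂y)(y*(2*z + 1)) dy = (2*z + 1) dy, which multiplied by dx ∧ dz gives (-2*z - 1) dx ∧ dy ∧ dz
Collecting like 3-forms: d(omega) = (-2*z - 1) dx ∧ dy ∧ dz.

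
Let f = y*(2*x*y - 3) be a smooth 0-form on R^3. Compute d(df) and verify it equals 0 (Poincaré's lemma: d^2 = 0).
d(df) = 0

Step 1: df = sum_i (∂f/∂x_i) dx_i = (2*y^2) dx + (4*x*y - 3) dy + (0) dz.
Step 2: Apply d again. Using the 1-form formula, the coefficient of dx ∧ dy in d(df) is ∂^2 f/∂x ∂y - ∂^2 f/∂y ∂x = (4*y) - (4*y) = 0 (equality of mixed partials for smooth f).
Similarly for dx ∧ dz and dy ∧ dz — all coefficients vanish. So d(df) = 0.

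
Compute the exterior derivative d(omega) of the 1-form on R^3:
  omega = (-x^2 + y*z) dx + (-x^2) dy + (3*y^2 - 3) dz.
d(omega) = (-2*x - z) dx ∧ dy + (-y) dx ∧ dz + (6*y) dy ∧ dz

For a 1-form omega = sum_i f_i dx_i, the exterior derivative is
  d(omega) = sum_{i < j} (∂f_j/∂x_i - ∂f_i/∂x_j) dx_i ∧ dx_j.
  coefficient of dx ∧ dy: ∂f_2/∂x - ∂f_1/∂y = ∂(-x^2)/∂x - ∂(-x^2 + y*z)/∂y = -2*x - z
  coefficient of dx ∧ dz: ∂f_3/∂x - ∂f_1/∂z = ∂(3*y^2 - 3)/∂x - ∂(-x^2 + y*z)/∂z = -y
  coefficient of dy ∧ dz: ∂f_3/∂y - ∂f_2/∂z = ∂(3*y^2 - 3)/∂y - ∂(-x^2)/∂z = 6*y
Assembling: d(omega) = (-2*x - z) dx ∧ dy + (-y) dx ∧ dz + (6*y) dy ∧ dz.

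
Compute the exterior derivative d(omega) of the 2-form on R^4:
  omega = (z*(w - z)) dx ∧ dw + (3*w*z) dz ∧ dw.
d(omega) = (-w + 2*z) dx ∧ dz ∧ dw

For a 2-form omega = sum_{i<j} g_{ij} dx_i ∧ dx_j, the exterior derivative is
  d(omega) = sum_{i<j} d(g_{ij}) ∧ dx_i ∧ dx_j = sum_{i<j, k} (∂g_{ij}/∂x_k) dx_k ∧ dx_i ∧ dx_j.
Expand each term, using dx_k ∧ dx_i ∧ dx_j = sgn(permutation) dx_{(a)} ∧ dx_{(b)} ∧ dx_{(c)} with (a < b < c) sorted:
  d(z*(w - z)) includes (∂/∂z)(z*(w - z)) dz = (w - 2*z) dz, which multiplied by dx ∧ dw gives (-w + 2*z) dx ∧ dz ∧ dw
Collecting like 3-forms: d(omega) = (-w + 2*z) dx ∧ dz ∧ dw.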